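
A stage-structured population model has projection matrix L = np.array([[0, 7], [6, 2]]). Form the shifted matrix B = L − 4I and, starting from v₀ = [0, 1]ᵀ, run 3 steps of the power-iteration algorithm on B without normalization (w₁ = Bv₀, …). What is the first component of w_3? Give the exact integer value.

B = L − 4I has rows (-4, 7); (6, -2)
w1 = Bv₀ = (7, -2)
w2 = Bw1 = (-42, 46)
w3 = Bw2 = (490, -344)
Requested component of w3: 490

490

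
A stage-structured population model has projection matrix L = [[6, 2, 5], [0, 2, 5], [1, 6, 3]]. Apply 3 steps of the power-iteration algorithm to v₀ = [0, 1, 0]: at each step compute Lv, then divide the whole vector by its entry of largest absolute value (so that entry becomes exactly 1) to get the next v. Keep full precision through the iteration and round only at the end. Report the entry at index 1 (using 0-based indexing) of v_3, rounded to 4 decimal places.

Lv0 = (2.00000, 2.00000, 6.00000); divide by 6.00000 → v1 = (0.33333, 0.33333, 1.00000)
Lv1 = (7.66667, 5.66667, 5.33333); divide by 7.66667 → v2 = (1.00000, 0.73913, 0.69565)
Lv2 = (10.95652, 4.95652, 7.52174); divide by 10.95652 → v3 = (1.00000, 0.45238, 0.68651)
Requested entry of v3: 228/504 = 0.4524

0.4524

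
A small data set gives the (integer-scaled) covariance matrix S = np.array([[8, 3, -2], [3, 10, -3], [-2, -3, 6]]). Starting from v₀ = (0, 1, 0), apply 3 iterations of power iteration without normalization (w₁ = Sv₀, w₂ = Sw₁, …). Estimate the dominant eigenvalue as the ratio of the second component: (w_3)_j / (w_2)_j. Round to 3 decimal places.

λ ≈ 12.898

w1 = Sv₀ = (8·0 + 3·1 + (-2)·0; 3·0 + 10·1 + (-3)·0; (-2)·0 + (-3)·1 + 6·0) = (3, 10, -3)
w2 = Sw1 = (8·3 + 3·10 + (-2)·(-3); 3·3 + 10·10 + (-3)·(-3); (-2)·3 + (-3)·10 + 6·(-3)) = (60, 118, -54)
w3 = Sw2 = (942, 1522, -798)
Ratio at component: 1522 / 118 = 12.898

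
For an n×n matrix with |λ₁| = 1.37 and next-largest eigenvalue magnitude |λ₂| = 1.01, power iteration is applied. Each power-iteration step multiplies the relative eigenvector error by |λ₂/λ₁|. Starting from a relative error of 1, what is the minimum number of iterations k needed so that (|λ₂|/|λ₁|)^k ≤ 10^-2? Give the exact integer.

16

|λ₂/λ₁| = 1.01/1.37 = 0.73723
Need k ≥ ln(10^-2) / ln(0.73723) = -4.6052 / -0.3049 ≈ 15.106
Smallest integer k satisfying the bound: 16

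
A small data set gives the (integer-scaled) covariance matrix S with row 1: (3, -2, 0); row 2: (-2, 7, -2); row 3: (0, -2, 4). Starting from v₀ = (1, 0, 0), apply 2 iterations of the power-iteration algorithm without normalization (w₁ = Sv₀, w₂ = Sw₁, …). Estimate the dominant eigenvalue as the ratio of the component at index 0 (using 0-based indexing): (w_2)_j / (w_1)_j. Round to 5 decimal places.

4.33333

w1 = Sv₀ = (3·1 + (-2)·0 + 0·0; (-2)·1 + 7·0 + (-2)·0; 0·1 + (-2)·0 + 4·0) = (3, -2, 0)
w2 = Sw1 = (3·3 + (-2)·(-2) + 0·0; (-2)·3 + 7·(-2) + (-2)·0; 0·3 + (-2)·(-2) + 4·0) = (13, -20, 4)
Ratio at component: 13 / 3 = 4.33333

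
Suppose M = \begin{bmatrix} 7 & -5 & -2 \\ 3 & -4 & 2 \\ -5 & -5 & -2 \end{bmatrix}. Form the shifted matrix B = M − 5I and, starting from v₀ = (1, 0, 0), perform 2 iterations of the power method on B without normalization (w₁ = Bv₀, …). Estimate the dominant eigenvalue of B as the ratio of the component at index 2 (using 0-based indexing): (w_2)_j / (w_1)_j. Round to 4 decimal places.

B = M − 5I has rows (2, -5, -2); (3, -9, 2); (-5, -5, -7)
w1 = Bv₀ = (2·1 + (-5)·0 + (-2)·0; 3·1 + (-9)·0 + 2·0; (-5)·1 + (-5)·0 + (-7)·0) = (2, 3, -5)
w2 = Bw1 = (2·2 + (-5)·3 + (-2)·(-5); 3·2 + (-9)·3 + 2·(-5); (-5)·2 + (-5)·3 + (-7)·(-5)) = (-1, -31, 10)
Ratio: 10/-5 = -2.0000

-2.0000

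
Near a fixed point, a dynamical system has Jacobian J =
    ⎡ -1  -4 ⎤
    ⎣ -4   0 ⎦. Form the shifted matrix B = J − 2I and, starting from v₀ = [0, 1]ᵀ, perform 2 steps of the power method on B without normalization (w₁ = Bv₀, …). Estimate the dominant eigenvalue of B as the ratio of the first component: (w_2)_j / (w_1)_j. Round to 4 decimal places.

μ ≈ -5.0000

B = J − 2I has rows (-3, -4); (-4, -2)
w1 = Bv₀ = (-4, -2)
w2 = Bw1 = (20, 20)
Ratio: 20/-4 = -5.0000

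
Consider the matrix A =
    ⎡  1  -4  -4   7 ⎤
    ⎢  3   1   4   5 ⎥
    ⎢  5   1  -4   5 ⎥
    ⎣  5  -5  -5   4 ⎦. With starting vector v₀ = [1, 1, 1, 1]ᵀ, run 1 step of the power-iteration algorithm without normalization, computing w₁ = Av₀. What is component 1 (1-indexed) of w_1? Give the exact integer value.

w1 = Av₀ = (0, 13, 7, -1)
The requested component of w1 is 0.

0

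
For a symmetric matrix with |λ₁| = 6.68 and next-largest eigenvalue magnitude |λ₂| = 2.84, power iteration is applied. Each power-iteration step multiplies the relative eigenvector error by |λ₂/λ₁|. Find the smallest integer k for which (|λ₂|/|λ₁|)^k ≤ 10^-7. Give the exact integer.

|λ₂/λ₁| = 2.84/6.68 = 0.42515
Need k ≥ ln(10^-7) / ln(0.42515) = -16.1181 / -0.8553 ≈ 18.845
Smallest integer k satisfying the bound: 19

19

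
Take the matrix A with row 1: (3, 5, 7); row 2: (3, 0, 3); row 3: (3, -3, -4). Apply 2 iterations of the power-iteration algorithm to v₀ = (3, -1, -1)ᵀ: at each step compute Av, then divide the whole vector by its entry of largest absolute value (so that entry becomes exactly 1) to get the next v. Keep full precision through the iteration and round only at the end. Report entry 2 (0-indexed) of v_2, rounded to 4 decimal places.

-0.6842

Av0 = (-3.00000, 6.00000, 16.00000); divide by 16.00000 → v1 = (-0.18750, 0.37500, 1.00000)
Av1 = (8.31250, 2.43750, -5.68750); divide by 8.31250 → v2 = (1.00000, 0.29323, -0.68421)
Requested entry of v2: -91/133 = -0.6842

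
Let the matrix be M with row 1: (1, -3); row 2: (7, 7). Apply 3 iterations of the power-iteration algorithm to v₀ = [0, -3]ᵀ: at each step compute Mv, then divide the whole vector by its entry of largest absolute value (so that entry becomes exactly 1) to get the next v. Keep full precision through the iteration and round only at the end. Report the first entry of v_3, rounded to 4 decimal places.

1.0000

Mv0 = (9.00000, -21.00000); divide by -21.00000 → v1 = (-0.42857, 1.00000)
Mv1 = (-3.42857, 4.00000); divide by 4.00000 → v2 = (-0.85714, 1.00000)
Mv2 = (-3.85714, 1.00000); divide by -3.85714 → v3 = (1.00000, -0.25926)
Requested entry of v3: 324/324 = 1.0000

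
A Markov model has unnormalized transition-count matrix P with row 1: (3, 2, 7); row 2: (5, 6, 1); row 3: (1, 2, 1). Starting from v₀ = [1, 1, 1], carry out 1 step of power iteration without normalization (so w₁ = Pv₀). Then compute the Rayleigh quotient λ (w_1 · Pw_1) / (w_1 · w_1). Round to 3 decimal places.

w1 = Pv₀ = (3·1 + 2·1 + 7·1; 5·1 + 6·1 + 1·1; 1·1 + 2·1 + 1·1) = (12, 12, 4)
Pw1 = (88, 136, 40)
w1·Pw1 = 12·88 + 12·136 + 4·40 = 2848; w1·w1 = 12·12 + 12·12 + 4·4 = 304
λ ≈ 2848/304 = 9.368

9.368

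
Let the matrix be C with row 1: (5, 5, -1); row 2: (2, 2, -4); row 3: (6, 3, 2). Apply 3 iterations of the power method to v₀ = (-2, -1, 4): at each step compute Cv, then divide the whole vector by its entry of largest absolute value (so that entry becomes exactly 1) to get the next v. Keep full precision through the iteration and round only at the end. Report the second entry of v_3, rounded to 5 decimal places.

Cv0 = (-19.000000, -22.000000, -7.000000); divide by -22.000000 → v1 = (0.863636, 1.000000, 0.318182)
Cv1 = (9.000000, 2.454545, 8.818182); divide by 9.000000 → v2 = (1.000000, 0.272727, 0.979798)
Cv2 = (5.383838, -1.373737, 8.777778); divide by 8.777778 → v3 = (0.613349, -0.156502, 1.000000)
Requested entry of v3: 272/-1738 = -0.15650

-0.15650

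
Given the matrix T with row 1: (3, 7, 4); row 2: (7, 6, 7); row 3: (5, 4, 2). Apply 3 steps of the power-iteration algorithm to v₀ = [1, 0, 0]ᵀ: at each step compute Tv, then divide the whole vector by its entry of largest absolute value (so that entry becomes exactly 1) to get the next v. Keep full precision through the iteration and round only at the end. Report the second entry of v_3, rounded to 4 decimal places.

1.0000

Tv0 = (3.00000, 7.00000, 5.00000); divide by 7.00000 → v1 = (0.42857, 1.00000, 0.71429)
Tv1 = (11.14286, 14.00000, 7.57143); divide by 14.00000 → v2 = (0.79592, 1.00000, 0.54082)
Tv2 = (11.55102, 15.35714, 9.06122); divide by 15.35714 → v3 = (0.75216, 1.00000, 0.59003)
Requested entry of v3: 1505/1505 = 1.0000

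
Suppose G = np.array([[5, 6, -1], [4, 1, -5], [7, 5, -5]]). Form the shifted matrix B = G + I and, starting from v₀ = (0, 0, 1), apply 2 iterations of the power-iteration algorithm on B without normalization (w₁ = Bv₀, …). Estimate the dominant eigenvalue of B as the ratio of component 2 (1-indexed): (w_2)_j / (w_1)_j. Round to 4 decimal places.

-1.2000

B = G + I has rows (6, 6, -1); (4, 2, -5); (7, 5, -4)
w1 = Bv₀ = (-1, -5, -4)
w2 = Bw1 = (-32, 6, -16)
Ratio: 6/-5 = -1.2000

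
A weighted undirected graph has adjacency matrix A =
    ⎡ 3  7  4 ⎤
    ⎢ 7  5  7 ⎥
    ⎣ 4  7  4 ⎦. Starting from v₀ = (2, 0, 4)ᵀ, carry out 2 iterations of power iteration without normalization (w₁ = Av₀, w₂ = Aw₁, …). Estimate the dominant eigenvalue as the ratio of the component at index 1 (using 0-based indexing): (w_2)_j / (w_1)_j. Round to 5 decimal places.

λ ≈ 12.66667

w1 = Av₀ = (3·2 + 7·0 + 4·4; 7·2 + 5·0 + 7·4; 4·2 + 7·0 + 4·4) = (22, 42, 24)
w2 = Aw1 = (3·22 + 7·42 + 4·24; 7·22 + 5·42 + 7·24; 4·22 + 7·42 + 4·24) = (456, 532, 478)
Ratio at component: 532 / 42 = 12.66667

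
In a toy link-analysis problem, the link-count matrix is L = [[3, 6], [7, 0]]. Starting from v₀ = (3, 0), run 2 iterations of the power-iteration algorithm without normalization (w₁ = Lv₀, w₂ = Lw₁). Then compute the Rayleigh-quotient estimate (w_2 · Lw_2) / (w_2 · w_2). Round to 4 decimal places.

w1 = Lv₀ = (3·3 + 6·0; 7·3 + 0·0) = (9, 21)
w2 = Lw1 = (3·9 + 6·21; 7·9 + 0·21) = (153, 63)
Lw2 = (837, 1071)
w2·Lw2 = 153·837 + 63·1071 = 195534; w2·w2 = 153·153 + 63·63 = 27378
λ ≈ 195534/27378 = 7.1420

λ ≈ 7.1420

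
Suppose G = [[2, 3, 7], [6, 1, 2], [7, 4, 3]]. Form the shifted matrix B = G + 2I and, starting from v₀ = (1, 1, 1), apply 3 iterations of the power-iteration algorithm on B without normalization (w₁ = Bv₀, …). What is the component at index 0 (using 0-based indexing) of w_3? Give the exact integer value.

B = G + 2I has rows (4, 3, 7); (6, 3, 2); (7, 4, 5)
w1 = Bv₀ = (4·1 + 3·1 + 7·1; 6·1 + 3·1 + 2·1; 7·1 + 4·1 + 5·1) = (14, 11, 16)
w2 = Bw1 = (4·14 + 3·11 + 7·16; 6·14 + 3·11 + 2·16; 7·14 + 4·11 + 5·16) = (201, 149, 222)
w3 = Bw2 = (2805, 2097, 3113)
Requested component of w3: 2805

2805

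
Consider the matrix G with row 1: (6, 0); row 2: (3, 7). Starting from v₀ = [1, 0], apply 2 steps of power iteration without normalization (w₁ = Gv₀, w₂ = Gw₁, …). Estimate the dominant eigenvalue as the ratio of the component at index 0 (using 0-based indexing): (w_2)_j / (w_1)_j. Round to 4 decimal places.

λ ≈ 6.0000

w1 = Gv₀ = (6·1 + 0·0; 3·1 + 7·0) = (6, 3)
w2 = Gw1 = (6·6 + 0·3; 3·6 + 7·3) = (36, 39)
Ratio at component: 36 / 6 = 6.0000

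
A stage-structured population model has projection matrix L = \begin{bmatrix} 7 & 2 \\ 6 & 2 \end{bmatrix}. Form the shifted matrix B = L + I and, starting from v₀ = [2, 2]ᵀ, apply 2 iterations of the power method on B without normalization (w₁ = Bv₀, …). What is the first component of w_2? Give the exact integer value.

196

B = L + I has rows (8, 2); (6, 3)
w1 = Bv₀ = (20, 18)
w2 = Bw1 = (196, 174)
Requested component of w2: 196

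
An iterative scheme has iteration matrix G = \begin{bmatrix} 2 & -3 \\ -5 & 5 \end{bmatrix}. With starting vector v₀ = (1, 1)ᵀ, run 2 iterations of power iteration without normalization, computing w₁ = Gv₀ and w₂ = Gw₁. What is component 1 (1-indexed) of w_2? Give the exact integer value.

-2

w1 = Gv₀ = (-1, 0)
w2 = Gw1 = (-2, 5)
The requested component of w2 is -2.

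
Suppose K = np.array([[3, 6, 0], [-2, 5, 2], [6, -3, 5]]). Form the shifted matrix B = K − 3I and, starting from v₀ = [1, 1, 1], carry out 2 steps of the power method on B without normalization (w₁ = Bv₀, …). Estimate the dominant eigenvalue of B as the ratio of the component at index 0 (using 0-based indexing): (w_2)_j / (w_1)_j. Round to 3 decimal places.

B = K − 3I has rows (0, 6, 0); (-2, 2, 2); (6, -3, 2)
w1 = Bv₀ = (6, 2, 5)
w2 = Bw1 = (12, 2, 40)
Ratio: 12/6 = 2.000

2.000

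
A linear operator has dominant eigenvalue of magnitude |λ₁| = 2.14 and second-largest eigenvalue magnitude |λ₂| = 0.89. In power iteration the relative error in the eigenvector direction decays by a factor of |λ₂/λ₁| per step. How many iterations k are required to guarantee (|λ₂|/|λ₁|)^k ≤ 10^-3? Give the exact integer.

|λ₂/λ₁| = 0.89/2.14 = 0.41589
Need k ≥ ln(10^-3) / ln(0.41589) = -6.9078 / -0.8773 ≈ 7.874
Smallest integer k satisfying the bound: 8

8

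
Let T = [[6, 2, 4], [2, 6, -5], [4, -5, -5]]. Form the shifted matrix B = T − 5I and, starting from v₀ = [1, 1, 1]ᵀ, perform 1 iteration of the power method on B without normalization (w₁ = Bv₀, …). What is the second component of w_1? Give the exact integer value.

-2

B = T − 5I has rows (1, 2, 4); (2, 1, -5); (4, -5, -10)
w1 = Bv₀ = (1·1 + 2·1 + 4·1; 2·1 + 1·1 + (-5)·1; 4·1 + (-5)·1 + (-10)·1) = (7, -2, -11)
Requested component of w1: -2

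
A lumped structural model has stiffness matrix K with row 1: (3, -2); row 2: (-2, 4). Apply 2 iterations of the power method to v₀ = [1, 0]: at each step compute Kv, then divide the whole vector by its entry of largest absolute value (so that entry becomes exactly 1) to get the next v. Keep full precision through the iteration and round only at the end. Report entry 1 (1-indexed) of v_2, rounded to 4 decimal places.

Kv0 = (3.00000, -2.00000); divide by 3.00000 → v1 = (1.00000, -0.66667)
Kv1 = (4.33333, -4.66667); divide by -4.66667 → v2 = (-0.92857, 1.00000)
Requested entry of v2: 13/-14 = -0.9286

-0.9286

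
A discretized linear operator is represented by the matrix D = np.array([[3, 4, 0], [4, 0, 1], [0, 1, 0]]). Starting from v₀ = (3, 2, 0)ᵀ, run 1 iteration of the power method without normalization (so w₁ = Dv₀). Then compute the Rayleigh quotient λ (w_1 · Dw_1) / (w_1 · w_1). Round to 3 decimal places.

w1 = Dv₀ = (17, 12, 2)
Dw1 = (99, 70, 12)
w1·Dw1 = 17·99 + 12·70 + 2·12 = 2547; w1·w1 = 17·17 + 12·12 + 2·2 = 437
λ ≈ 2547/437 = 5.828

λ ≈ 5.828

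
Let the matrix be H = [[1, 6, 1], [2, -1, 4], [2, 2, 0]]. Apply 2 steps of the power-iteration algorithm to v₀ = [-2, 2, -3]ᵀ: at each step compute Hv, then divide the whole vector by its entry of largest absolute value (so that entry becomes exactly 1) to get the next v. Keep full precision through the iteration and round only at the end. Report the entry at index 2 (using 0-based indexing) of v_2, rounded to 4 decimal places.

0.2178

Hv0 = (7.00000, -18.00000, 0.00000); divide by -18.00000 → v1 = (-0.38889, 1.00000, 0.00000)
Hv1 = (5.61111, -1.77778, 1.22222); divide by 5.61111 → v2 = (1.00000, -0.31683, 0.21782)
Requested entry of v2: -22/-101 = 0.2178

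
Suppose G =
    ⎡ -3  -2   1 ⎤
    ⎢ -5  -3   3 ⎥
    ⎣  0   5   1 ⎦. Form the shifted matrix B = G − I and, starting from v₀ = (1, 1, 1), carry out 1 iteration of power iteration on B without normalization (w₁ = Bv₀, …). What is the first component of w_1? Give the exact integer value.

-5

B = G − I has rows (-4, -2, 1); (-5, -4, 3); (0, 5, 0)
w1 = Bv₀ = ((-4)·1 + (-2)·1 + 1·1; (-5)·1 + (-4)·1 + 3·1; 0·1 + 5·1 + 0·1) = (-5, -6, 5)
Requested component of w1: -5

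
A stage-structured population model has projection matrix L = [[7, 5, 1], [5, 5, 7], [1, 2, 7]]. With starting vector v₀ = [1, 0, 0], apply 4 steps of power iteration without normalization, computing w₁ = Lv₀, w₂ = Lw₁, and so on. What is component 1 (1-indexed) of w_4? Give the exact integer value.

10955

w1 = Lv₀ = (7, 5, 1)
w2 = Lw1 = (75, 67, 24)
w3 = Lw2 = (884, 878, 377)
w4 = Lw3 = (10955, 11449, 5279)
The requested component of w4 is 10955.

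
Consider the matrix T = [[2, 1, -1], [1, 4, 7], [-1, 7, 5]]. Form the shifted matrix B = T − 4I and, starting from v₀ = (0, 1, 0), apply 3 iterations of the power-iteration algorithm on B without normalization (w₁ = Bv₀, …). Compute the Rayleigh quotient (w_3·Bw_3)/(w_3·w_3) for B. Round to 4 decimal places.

1.8312

B = T − 4I has rows (-2, 1, -1); (1, 0, 7); (-1, 7, 1)
w1 = Bv₀ = (1, 0, 7)
w2 = Bw1 = (-9, 50, 6)
w3 = Bw2 = (62, 33, 365)
Bw3 = (-456, 2617, 534)
w3·Bw3 = 252999; w3·w3 = 138158; μ ≈ 252999/138158 = 1.8312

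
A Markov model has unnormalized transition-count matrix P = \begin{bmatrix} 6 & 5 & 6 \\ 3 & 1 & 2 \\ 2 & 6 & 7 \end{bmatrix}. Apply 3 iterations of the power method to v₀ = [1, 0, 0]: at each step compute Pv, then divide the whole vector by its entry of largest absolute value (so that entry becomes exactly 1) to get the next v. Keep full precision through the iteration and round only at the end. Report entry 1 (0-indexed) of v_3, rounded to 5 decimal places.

Pv0 = (6.000000, 3.000000, 2.000000); divide by 6.000000 → v1 = (1.000000, 0.500000, 0.333333)
Pv1 = (10.500000, 4.166667, 7.333333); divide by 10.500000 → v2 = (1.000000, 0.396825, 0.698413)
Pv2 = (12.174603, 4.793651, 9.269841); divide by 12.174603 → v3 = (1.000000, 0.393742, 0.761408)
Requested entry of v3: 302/767 = 0.39374

0.39374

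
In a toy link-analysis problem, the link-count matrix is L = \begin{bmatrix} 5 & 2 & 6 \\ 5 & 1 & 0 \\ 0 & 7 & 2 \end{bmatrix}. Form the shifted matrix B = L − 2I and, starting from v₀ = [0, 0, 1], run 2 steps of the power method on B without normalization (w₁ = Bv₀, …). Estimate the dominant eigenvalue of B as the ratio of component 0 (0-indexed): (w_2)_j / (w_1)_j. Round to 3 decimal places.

3.000

B = L − 2I has rows (3, 2, 6); (5, -1, 0); (0, 7, 0)
w1 = Bv₀ = (6, 0, 0)
w2 = Bw1 = (18, 30, 0)
Ratio: 18/6 = 3.000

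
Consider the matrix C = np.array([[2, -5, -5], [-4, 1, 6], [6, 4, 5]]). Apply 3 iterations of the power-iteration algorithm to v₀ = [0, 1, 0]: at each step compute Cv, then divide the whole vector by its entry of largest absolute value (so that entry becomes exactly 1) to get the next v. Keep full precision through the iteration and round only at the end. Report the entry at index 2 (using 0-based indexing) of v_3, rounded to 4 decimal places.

0.2264

Cv0 = (-5.00000, 1.00000, 4.00000); divide by -5.00000 → v1 = (1.00000, -0.20000, -0.80000)
Cv1 = (7.00000, -9.00000, 1.20000); divide by -9.00000 → v2 = (-0.77778, 1.00000, -0.13333)
Cv2 = (-5.88889, 3.31111, -1.33333); divide by -5.88889 → v3 = (1.00000, -0.56226, 0.22642)
Requested entry of v3: -60/-265 = 0.2264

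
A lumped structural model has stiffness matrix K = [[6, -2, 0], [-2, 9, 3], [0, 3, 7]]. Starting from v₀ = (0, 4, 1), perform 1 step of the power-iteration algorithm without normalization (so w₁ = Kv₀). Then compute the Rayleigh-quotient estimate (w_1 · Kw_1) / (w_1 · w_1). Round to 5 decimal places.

w1 = Kv₀ = (-8, 39, 19)
Kw1 = (-126, 424, 250)
w1·Kw1 = (-8)·(-126) + 39·424 + 19·250 = 22294; w1·w1 = (-8)·(-8) + 39·39 + 19·19 = 1946
λ ≈ 22294/1946 = 11.45632

λ ≈ 11.45632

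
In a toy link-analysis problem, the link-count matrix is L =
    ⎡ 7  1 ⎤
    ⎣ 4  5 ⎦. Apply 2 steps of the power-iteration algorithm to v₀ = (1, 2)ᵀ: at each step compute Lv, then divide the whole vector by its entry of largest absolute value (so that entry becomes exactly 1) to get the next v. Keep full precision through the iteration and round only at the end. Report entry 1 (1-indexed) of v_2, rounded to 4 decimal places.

Lv0 = (9.00000, 14.00000); divide by 14.00000 → v1 = (0.64286, 1.00000)
Lv1 = (5.50000, 7.57143); divide by 7.57143 → v2 = (0.72642, 1.00000)
Requested entry of v2: 77/106 = 0.7264

0.7264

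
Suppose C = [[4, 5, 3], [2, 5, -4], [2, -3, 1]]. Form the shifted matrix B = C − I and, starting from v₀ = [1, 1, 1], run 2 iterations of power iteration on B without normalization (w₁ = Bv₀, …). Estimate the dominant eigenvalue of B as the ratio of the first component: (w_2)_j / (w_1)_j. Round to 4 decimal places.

μ ≈ 3.6364

B = C − I has rows (3, 5, 3); (2, 4, -4); (2, -3, 0)
w1 = Bv₀ = (11, 2, -1)
w2 = Bw1 = (40, 34, 16)
Ratio: 40/11 = 3.6364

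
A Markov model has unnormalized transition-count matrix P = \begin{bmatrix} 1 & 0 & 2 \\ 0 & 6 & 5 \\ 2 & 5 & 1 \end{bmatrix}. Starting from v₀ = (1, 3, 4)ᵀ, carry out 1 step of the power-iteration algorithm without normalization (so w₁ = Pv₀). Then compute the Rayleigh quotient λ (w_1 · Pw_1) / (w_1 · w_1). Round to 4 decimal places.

λ ≈ 9.1160

w1 = Pv₀ = (1·1 + 0·3 + 2·4; 0·1 + 6·3 + 5·4; 2·1 + 5·3 + 1·4) = (9, 38, 21)
Pw1 = (51, 333, 229)
w1·Pw1 = 9·51 + 38·333 + 21·229 = 17922; w1·w1 = 9·9 + 38·38 + 21·21 = 1966
λ ≈ 17922/1966 = 9.1160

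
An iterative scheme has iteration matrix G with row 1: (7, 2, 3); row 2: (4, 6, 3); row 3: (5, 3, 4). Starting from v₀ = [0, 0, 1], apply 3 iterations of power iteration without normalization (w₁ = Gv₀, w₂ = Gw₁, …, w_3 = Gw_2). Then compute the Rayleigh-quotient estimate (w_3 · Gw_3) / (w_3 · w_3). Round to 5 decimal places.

w1 = Gv₀ = (7·0 + 2·0 + 3·1; 4·0 + 6·0 + 3·1; 5·0 + 3·0 + 4·1) = (3, 3, 4)
w2 = Gw1 = (7·3 + 2·3 + 3·4; 4·3 + 6·3 + 3·4; 5·3 + 3·3 + 4·4) = (39, 42, 40)
w3 = Gw2 = (477, 528, 481)
Gw3 = (5838, 6519, 5893)
w3·Gw3 = 477·5838 + 528·6519 + 481·5893 = 9061291; w3·w3 = 477·477 + 528·528 + 481·481 = 737674
λ ≈ 9061291/737674 = 12.28360

12.28360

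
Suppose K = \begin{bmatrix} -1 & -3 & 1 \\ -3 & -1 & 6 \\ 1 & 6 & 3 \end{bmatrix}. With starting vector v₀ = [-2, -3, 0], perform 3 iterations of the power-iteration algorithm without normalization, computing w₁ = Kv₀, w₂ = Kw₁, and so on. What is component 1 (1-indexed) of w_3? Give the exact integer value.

549

w1 = Kv₀ = ((-1)·(-2) + (-3)·(-3) + 1·0; (-3)·(-2) + (-1)·(-3) + 6·0; 1·(-2) + 6·(-3) + 3·0) = (11, 9, -20)
w2 = Kw1 = ((-1)·11 + (-3)·9 + 1·(-20); (-3)·11 + (-1)·9 + 6·(-20); 1·11 + 6·9 + 3·(-20)) = (-58, -162, 5)
w3 = Kw2 = (549, 366, -1015)
The requested component of w3 is 549.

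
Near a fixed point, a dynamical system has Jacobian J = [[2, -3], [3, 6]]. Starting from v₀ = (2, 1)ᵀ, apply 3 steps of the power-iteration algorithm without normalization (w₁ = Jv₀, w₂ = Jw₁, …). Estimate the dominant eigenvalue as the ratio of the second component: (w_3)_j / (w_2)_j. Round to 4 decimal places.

4.6400

w1 = Jv₀ = (2·2 + (-3)·1; 3·2 + 6·1) = (1, 12)
w2 = Jw1 = (2·1 + (-3)·12; 3·1 + 6·12) = (-34, 75)
w3 = Jw2 = (-293, 348)
Ratio at component: 348 / 75 = 4.6400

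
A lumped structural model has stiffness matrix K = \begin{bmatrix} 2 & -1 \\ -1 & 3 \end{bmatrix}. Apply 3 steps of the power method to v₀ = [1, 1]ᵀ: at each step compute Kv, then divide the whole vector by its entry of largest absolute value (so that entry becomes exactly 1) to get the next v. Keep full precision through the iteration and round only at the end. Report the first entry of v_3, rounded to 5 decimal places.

Kv0 = (1.000000, 2.000000); divide by 2.000000 → v1 = (0.500000, 1.000000)
Kv1 = (0.000000, 2.500000); divide by 2.500000 → v2 = (0.000000, 1.000000)
Kv2 = (-1.000000, 3.000000); divide by 3.000000 → v3 = (-0.333333, 1.000000)
Requested entry of v3: -5/15 = -0.33333

-0.33333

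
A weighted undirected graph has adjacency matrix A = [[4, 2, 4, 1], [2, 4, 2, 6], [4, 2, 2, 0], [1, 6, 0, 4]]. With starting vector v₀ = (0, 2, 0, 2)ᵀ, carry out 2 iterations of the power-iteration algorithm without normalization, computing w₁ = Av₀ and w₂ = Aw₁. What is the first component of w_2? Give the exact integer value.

w1 = Av₀ = (6, 20, 4, 20)
w2 = Aw1 = (100, 220, 72, 206)
The requested component of w2 is 100.

100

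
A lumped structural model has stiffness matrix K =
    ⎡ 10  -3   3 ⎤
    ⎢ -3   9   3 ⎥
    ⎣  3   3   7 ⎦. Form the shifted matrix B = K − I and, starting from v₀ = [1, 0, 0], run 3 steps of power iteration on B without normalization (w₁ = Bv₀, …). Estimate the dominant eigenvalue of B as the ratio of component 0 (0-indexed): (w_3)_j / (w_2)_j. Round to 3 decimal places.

B = K − I has rows (9, -3, 3); (-3, 8, 3); (3, 3, 6)
w1 = Bv₀ = (9·1 + (-3)·0 + 3·0; (-3)·1 + 8·0 + 3·0; 3·1 + 3·0 + 6·0) = (9, -3, 3)
w2 = Bw1 = (9·9 + (-3)·(-3) + 3·3; (-3)·9 + 8·(-3) + 3·3; 3·9 + 3·(-3) + 6·3) = (99, -42, 36)
w3 = Bw2 = (1125, -525, 387)
Ratio: 1125/99 = 11.364

11.364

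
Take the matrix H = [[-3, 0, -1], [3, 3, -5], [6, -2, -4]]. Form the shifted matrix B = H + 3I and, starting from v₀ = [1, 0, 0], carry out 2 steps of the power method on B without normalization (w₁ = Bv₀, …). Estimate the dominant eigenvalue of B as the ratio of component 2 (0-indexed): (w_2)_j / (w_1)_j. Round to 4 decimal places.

-2.0000

B = H + 3I has rows (0, 0, -1); (3, 6, -5); (6, -2, -1)
w1 = Bv₀ = (0, 3, 6)
w2 = Bw1 = (-6, -12, -12)
Ratio: -12/6 = -2.0000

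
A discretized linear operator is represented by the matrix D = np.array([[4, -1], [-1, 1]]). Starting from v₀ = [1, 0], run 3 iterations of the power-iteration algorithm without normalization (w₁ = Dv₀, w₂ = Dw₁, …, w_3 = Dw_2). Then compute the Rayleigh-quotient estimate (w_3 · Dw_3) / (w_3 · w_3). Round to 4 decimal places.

λ ≈ 4.3028

w1 = Dv₀ = (4·1 + (-1)·0; (-1)·1 + 1·0) = (4, -1)
w2 = Dw1 = (4·4 + (-1)·(-1); (-1)·4 + 1·(-1)) = (17, -5)
w3 = Dw2 = (73, -22)
Dw3 = (314, -95)
w3·Dw3 = 73·314 + (-22)·(-95) = 25012; w3·w3 = 73·73 + (-22)·(-22) = 5813
λ ≈ 25012/5813 = 4.3028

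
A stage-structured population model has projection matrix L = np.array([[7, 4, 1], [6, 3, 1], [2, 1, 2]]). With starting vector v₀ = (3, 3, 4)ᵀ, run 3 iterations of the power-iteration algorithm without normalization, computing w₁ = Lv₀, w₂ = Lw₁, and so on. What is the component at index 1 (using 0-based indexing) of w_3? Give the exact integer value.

3535

w1 = Lv₀ = (7·3 + 4·3 + 1·4; 6·3 + 3·3 + 1·4; 2·3 + 1·3 + 2·4) = (37, 31, 17)
w2 = Lw1 = (7·37 + 4·31 + 1·17; 6·37 + 3·31 + 1·17; 2·37 + 1·31 + 2·17) = (400, 332, 139)
w3 = Lw2 = (4267, 3535, 1410)
The requested component of w3 is 3535.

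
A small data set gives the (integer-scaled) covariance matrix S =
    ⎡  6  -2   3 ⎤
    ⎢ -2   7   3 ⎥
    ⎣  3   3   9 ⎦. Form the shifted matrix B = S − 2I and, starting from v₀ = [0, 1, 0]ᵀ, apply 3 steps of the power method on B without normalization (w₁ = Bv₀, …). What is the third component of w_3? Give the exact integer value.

B = S − 2I has rows (4, -2, 3); (-2, 5, 3); (3, 3, 7)
w1 = Bv₀ = (-2, 5, 3)
w2 = Bw1 = (-9, 38, 30)
w3 = Bw2 = (-22, 298, 297)
Requested component of w3: 297

297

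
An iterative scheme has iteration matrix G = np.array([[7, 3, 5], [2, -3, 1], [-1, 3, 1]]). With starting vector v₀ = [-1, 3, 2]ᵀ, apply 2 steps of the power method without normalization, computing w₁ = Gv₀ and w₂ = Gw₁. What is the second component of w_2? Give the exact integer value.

w1 = Gv₀ = (12, -9, 12)
w2 = Gw1 = (117, 63, -27)
The requested component of w2 is 63.

63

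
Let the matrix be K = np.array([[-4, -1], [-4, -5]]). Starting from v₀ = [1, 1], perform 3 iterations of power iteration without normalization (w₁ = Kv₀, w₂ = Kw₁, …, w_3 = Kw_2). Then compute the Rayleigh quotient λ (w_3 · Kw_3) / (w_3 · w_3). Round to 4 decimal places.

w1 = Kv₀ = (-5, -9)
w2 = Kw1 = (29, 65)
w3 = Kw2 = (-181, -441)
Kw3 = (1165, 2929)
w3·Kw3 = (-181)·1165 + (-441)·2929 = -1502554; w3·w3 = (-181)·(-181) + (-441)·(-441) = 227242
λ ≈ -1502554/227242 = -6.6121

-6.6121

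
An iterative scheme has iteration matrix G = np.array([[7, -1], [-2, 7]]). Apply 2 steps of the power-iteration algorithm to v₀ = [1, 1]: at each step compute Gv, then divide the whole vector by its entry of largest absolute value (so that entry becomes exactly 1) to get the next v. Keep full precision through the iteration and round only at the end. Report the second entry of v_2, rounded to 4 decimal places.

0.6216

Gv0 = (6.00000, 5.00000); divide by 6.00000 → v1 = (1.00000, 0.83333)
Gv1 = (6.16667, 3.83333); divide by 6.16667 → v2 = (1.00000, 0.62162)
Requested entry of v2: 23/37 = 0.6216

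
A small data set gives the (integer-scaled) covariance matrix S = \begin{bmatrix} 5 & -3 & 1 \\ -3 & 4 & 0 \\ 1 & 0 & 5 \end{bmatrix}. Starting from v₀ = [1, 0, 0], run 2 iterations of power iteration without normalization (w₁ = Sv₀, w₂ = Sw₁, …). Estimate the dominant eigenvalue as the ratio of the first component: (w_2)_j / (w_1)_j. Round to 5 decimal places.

w1 = Sv₀ = (5, -3, 1)
w2 = Sw1 = (35, -27, 10)
Ratio at component: 35 / 5 = 7.00000

7.00000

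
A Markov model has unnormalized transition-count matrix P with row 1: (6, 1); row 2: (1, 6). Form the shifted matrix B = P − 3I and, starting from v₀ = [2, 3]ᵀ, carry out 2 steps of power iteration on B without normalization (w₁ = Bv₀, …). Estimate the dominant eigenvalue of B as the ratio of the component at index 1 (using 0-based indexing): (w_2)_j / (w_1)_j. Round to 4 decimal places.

B = P − 3I has rows (3, 1); (1, 3)
w1 = Bv₀ = (3·2 + 1·3; 1·2 + 3·3) = (9, 11)
w2 = Bw1 = (3·9 + 1·11; 1·9 + 3·11) = (38, 42)
Ratio: 42/11 = 3.8182

3.8182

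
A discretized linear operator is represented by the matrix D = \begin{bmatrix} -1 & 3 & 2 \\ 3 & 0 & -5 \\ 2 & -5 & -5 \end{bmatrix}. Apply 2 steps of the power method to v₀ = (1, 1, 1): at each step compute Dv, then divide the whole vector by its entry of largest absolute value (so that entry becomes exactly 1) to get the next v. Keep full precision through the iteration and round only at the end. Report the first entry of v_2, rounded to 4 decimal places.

-0.4483

Dv0 = (4.00000, -2.00000, -8.00000); divide by -8.00000 → v1 = (-0.50000, 0.25000, 1.00000)
Dv1 = (3.25000, -6.50000, -7.25000); divide by -7.25000 → v2 = (-0.44828, 0.89655, 1.00000)
Requested entry of v2: -26/58 = -0.4483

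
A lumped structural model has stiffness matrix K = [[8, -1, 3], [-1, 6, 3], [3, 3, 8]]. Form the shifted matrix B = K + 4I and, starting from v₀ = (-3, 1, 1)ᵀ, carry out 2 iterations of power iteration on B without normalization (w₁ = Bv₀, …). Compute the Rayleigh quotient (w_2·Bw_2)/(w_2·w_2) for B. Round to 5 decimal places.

12.29178

B = K + 4I has rows (12, -1, 3); (-1, 10, 3); (3, 3, 12)
w1 = Bv₀ = (12·(-3) + (-1)·1 + 3·1; (-1)·(-3) + 10·1 + 3·1; 3·(-3) + 3·1 + 12·1) = (-34, 16, 6)
w2 = Bw1 = (12·(-34) + (-1)·16 + 3·6; (-1)·(-34) + 10·16 + 3·6; 3·(-34) + 3·16 + 12·6) = (-406, 212, 18)
Bw2 = (-5030, 2580, -366)
w2·Bw2 = 2582552; w2·w2 = 210104; μ ≈ 2582552/210104 = 12.29178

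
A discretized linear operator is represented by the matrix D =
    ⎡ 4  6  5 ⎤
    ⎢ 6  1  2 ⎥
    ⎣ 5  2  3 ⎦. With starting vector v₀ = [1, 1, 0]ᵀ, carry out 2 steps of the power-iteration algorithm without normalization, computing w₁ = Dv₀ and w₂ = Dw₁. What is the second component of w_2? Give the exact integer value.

81

w1 = Dv₀ = (10, 7, 7)
w2 = Dw1 = (117, 81, 85)
The requested component of w2 is 81.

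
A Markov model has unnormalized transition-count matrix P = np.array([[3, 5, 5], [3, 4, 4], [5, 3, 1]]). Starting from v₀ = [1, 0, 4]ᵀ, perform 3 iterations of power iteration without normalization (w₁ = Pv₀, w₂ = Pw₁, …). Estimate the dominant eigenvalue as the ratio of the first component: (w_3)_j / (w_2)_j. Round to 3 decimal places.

w1 = Pv₀ = (23, 19, 9)
w2 = Pw1 = (209, 181, 181)
w3 = Pw2 = (2437, 2075, 1769)
Ratio at component: 2437 / 209 = 11.660

λ ≈ 11.660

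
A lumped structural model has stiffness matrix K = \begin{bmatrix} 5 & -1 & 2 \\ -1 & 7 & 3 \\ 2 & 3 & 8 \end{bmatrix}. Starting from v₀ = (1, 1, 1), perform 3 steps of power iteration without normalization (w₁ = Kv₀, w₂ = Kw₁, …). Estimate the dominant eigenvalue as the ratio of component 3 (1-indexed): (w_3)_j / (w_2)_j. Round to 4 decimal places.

10.6713

w1 = Kv₀ = (5·1 + (-1)·1 + 2·1; (-1)·1 + 7·1 + 3·1; 2·1 + 3·1 + 8·1) = (6, 9, 13)
w2 = Kw1 = (5·6 + (-1)·9 + 2·13; (-1)·6 + 7·9 + 3·13; 2·6 + 3·9 + 8·13) = (47, 96, 143)
w3 = Kw2 = (425, 1054, 1526)
Ratio at component: 1526 / 143 = 10.6713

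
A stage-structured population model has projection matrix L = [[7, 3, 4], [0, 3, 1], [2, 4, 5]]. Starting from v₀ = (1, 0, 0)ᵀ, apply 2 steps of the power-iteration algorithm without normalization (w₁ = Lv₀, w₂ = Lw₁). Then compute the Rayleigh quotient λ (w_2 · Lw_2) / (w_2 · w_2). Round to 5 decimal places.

w1 = Lv₀ = (7·1 + 3·0 + 4·0; 0·1 + 3·0 + 1·0; 2·1 + 4·0 + 5·0) = (7, 0, 2)
w2 = Lw1 = (7·7 + 3·0 + 4·2; 0·7 + 3·0 + 1·2; 2·7 + 4·0 + 5·2) = (57, 2, 24)
Lw2 = (501, 30, 242)
w2·Lw2 = 57·501 + 2·30 + 24·242 = 34425; w2·w2 = 57·57 + 2·2 + 24·24 = 3829
λ ≈ 34425/3829 = 8.99060

8.99060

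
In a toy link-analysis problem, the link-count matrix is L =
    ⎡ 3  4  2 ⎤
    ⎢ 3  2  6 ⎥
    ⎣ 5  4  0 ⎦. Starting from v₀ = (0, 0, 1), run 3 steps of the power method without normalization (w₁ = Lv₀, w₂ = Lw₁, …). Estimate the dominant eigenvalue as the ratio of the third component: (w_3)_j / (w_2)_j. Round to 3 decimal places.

6.529

w1 = Lv₀ = (3·0 + 4·0 + 2·1; 3·0 + 2·0 + 6·1; 5·0 + 4·0 + 0·1) = (2, 6, 0)
w2 = Lw1 = (3·2 + 4·6 + 2·0; 3·2 + 2·6 + 6·0; 5·2 + 4·6 + 0·0) = (30, 18, 34)
w3 = Lw2 = (230, 330, 222)
Ratio at component: 222 / 34 = 6.529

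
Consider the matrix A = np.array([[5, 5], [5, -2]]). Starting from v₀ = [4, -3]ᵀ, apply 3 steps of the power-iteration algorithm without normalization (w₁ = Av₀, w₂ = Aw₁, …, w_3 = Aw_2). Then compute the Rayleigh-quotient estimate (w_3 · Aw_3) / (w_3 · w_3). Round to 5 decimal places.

w1 = Av₀ = (5, 26)
w2 = Aw1 = (155, -27)
w3 = Aw2 = (640, 829)
Aw3 = (7345, 1542)
w3·Aw3 = 640·7345 + 829·1542 = 5979118; w3·w3 = 640·640 + 829·829 = 1096841
λ ≈ 5979118/1096841 = 5.45122

λ ≈ 5.45122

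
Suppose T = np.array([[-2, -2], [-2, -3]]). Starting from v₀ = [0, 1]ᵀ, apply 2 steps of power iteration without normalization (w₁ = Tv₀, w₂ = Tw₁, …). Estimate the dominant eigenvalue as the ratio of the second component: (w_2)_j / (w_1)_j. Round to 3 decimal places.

w1 = Tv₀ = (-2, -3)
w2 = Tw1 = (10, 13)
Ratio at component: 13 / -3 = -4.333

λ ≈ -4.333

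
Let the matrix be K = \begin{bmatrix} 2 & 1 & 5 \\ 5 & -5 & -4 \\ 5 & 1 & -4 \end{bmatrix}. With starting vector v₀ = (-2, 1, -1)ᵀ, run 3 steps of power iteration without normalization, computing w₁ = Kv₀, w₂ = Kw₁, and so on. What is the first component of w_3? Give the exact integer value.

w1 = Kv₀ = (2·(-2) + 1·1 + 5·(-1); 5·(-2) + (-5)·1 + (-4)·(-1); 5·(-2) + 1·1 + (-4)·(-1)) = (-8, -11, -5)
w2 = Kw1 = (2·(-8) + 1·(-11) + 5·(-5); 5·(-8) + (-5)·(-11) + (-4)·(-5); 5·(-8) + 1·(-11) + (-4)·(-5)) = (-52, 35, -31)
w3 = Kw2 = (-224, -311, -101)
The requested component of w3 is -224.

-224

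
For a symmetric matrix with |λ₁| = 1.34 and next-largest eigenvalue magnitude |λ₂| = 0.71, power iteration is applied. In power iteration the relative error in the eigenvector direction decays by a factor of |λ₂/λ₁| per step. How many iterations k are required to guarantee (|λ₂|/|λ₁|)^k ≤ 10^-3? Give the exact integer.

|λ₂/λ₁| = 0.71/1.34 = 0.52985
Need k ≥ ln(10^-3) / ln(0.52985) = -6.9078 / -0.6352 ≈ 10.876
Smallest integer k satisfying the bound: 11

11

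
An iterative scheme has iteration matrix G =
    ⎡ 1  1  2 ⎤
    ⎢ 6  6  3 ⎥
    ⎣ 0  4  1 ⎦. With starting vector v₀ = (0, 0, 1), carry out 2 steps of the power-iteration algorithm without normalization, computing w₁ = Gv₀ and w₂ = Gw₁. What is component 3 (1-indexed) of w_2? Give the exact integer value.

13

w1 = Gv₀ = (2, 3, 1)
w2 = Gw1 = (7, 33, 13)
The requested component of w2 is 13.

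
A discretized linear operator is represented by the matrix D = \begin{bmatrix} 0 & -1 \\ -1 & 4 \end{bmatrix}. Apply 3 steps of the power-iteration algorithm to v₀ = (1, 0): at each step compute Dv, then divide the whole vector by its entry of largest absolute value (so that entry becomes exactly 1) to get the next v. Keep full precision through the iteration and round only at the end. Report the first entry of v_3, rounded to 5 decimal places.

-0.23529

Dv0 = (0.000000, -1.000000); divide by -1.000000 → v1 = (0.000000, 1.000000)
Dv1 = (-1.000000, 4.000000); divide by 4.000000 → v2 = (-0.250000, 1.000000)
Dv2 = (-1.000000, 4.250000); divide by 4.250000 → v3 = (-0.235294, 1.000000)
Requested entry of v3: 4/-17 = -0.23529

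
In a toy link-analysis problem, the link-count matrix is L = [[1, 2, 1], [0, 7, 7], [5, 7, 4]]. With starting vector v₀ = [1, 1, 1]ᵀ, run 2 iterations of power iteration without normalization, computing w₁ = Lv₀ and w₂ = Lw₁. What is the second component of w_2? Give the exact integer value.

w1 = Lv₀ = (1·1 + 2·1 + 1·1; 0·1 + 7·1 + 7·1; 5·1 + 7·1 + 4·1) = (4, 14, 16)
w2 = Lw1 = (1·4 + 2·14 + 1·16; 0·4 + 7·14 + 7·16; 5·4 + 7·14 + 4·16) = (48, 210, 182)
The requested component of w2 is 210.

210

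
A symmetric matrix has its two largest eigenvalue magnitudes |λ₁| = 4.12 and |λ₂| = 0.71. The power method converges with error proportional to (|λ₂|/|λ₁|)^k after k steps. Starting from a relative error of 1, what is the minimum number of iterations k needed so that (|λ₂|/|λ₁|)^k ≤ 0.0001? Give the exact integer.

|λ₂/λ₁| = 0.71/4.12 = 0.17233
Need k ≥ ln(0.0001) / ln(0.17233) = -9.2103 / -1.7583 ≈ 5.238
Smallest integer k satisfying the bound: 6

6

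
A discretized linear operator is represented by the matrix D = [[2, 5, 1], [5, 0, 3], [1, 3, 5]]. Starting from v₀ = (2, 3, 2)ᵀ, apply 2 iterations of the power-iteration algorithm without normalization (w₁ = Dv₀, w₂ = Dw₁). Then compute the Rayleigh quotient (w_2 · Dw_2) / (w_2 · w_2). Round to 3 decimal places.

w1 = Dv₀ = (2·2 + 5·3 + 1·2; 5·2 + 0·3 + 3·2; 1·2 + 3·3 + 5·2) = (21, 16, 21)
w2 = Dw1 = (2·21 + 5·16 + 1·21; 5·21 + 0·16 + 3·21; 1·21 + 3·16 + 5·21) = (143, 168, 174)
Dw2 = (1300, 1237, 1517)
w2·Dw2 = 143·1300 + 168·1237 + 174·1517 = 657674; w2·w2 = 143·143 + 168·168 + 174·174 = 78949
λ ≈ 657674/78949 = 8.330

λ ≈ 8.330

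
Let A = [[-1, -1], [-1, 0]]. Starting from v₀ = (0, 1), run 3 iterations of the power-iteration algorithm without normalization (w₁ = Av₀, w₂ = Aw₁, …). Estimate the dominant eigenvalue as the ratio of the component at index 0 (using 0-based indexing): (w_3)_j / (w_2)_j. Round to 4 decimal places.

λ ≈ -2.0000

w1 = Av₀ = (-1, 0)
w2 = Aw1 = (1, 1)
w3 = Aw2 = (-2, -1)
Ratio at component: -2 / 1 = -2.0000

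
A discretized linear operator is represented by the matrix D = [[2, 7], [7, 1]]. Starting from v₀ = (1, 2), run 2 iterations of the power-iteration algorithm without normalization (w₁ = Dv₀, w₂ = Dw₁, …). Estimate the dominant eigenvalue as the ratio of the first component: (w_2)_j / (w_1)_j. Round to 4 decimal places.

5.9375

w1 = Dv₀ = (2·1 + 7·2; 7·1 + 1·2) = (16, 9)
w2 = Dw1 = (2·16 + 7·9; 7·16 + 1·9) = (95, 121)
Ratio at component: 95 / 16 = 5.9375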